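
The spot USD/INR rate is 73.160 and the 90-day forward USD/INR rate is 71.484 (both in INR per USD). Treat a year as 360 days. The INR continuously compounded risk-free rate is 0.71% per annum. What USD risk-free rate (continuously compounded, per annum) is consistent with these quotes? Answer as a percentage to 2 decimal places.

9.98%

F = S·e^((r_INR − r_USD)T) ⇒ r_USD = r_INR − ln(F/S)/T
ln(71.484/73.160) = -0.023175; /(90/360) = -0.092700
r_USD = 0.0071 + 0.092700 = 0.099800
r_USD = 9.98%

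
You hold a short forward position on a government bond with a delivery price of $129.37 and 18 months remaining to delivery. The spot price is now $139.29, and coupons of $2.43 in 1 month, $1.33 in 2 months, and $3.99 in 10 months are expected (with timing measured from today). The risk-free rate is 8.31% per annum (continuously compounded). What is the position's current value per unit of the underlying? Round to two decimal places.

-$17.63

PV(remaining coupons) I = 2.43·e^(−0.0831·1/12) + 1.33·e^(−0.0831·2/12) + 3.99·e^(−0.0831·10/12) = 7.4480
Current forward F = (S − I)·e^(rT) = (139.29 − 7.4480)·e^(0.0831·18/12) = 131.8420 × 1.132752 = 149.3443
Value (long) = (F − K)·e^(−rT) = (149.3443 − 129.37) × 0.882806 = 17.6334
Short position value = −(long value) = -$17.63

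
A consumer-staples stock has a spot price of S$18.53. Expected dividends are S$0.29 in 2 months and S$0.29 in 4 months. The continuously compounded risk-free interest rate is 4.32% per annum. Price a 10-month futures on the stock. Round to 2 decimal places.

PV(dividends) I = 0.29·e^(−0.0432·2/12) + 0.29·e^(−0.0432·4/12)
I = 0.2879 + 0.2859 = 0.5738
F = (S − I)·e^(rT) = (18.53 − 0.5738) · e^(0.0432·10/12)
= 17.9562 · e^0.036000 = 17.9562 × 1.036656 = S$18.61

S$18.61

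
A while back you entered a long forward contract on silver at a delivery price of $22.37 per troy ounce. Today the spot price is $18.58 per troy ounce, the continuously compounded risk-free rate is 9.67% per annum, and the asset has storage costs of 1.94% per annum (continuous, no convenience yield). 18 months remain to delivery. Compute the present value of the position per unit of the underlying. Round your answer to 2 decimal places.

Current fair forward for the remaining 18 months: F = S·e^((r + u)·T), (r + u) = 0.0967 + 0.0194 = 0.1161
F = 18.58 · e^(0.1161 × 18/12) = 18.58 × 1.190234 = 22.1145
Value of long forward = (F − K)·e^(−rT) = (22.1145 − 22.37) · e^(−0.0967·18/12)
= -0.2555 × 0.864979 = -0.22

-$0.22 per troy ounce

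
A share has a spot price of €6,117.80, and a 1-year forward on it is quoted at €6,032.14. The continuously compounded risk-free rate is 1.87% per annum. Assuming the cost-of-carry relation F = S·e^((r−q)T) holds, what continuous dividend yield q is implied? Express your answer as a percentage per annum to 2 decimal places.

3.28%

From F = S·e^((r−q)T): (r − q) = ln(F/S)/T
ln(6032.14/6117.80) = ln(0.985998) = -0.014101
(r − q) = -0.014101 / (1) = -0.014101
q = r − ln(F/S)/T = 0.0187 + 0.014101 = 0.032801
q = 3.28%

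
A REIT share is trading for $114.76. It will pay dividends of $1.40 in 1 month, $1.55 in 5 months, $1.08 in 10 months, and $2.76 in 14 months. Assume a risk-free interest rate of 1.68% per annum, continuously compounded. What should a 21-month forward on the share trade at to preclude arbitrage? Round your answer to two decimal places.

PV(dividends) I = 1.40·e^(−0.0168·1/12) + 1.55·e^(−0.0168·5/12) + 1.08·e^(−0.0168·10/12) + 2.76·e^(−0.0168·14/12)
I = 1.3980 + 1.5392 + 1.0650 + 2.7064 = 6.7086
F = (S − I)·e^(rT) = (114.76 − 6.7086) · e^(0.0168·21/12)
= 108.0514 · e^0.029400 = 108.0514 × 1.029836 = $111.28

$111.28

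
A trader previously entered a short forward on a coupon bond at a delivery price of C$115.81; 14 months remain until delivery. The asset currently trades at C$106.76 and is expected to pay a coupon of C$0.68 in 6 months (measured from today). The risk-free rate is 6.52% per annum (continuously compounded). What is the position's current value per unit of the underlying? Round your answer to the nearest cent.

PV(remaining coupons) I = 0.68·e^(−0.0652·6/12) = 0.6582
Current forward F = (S − I)·e^(rT) = (106.76 − 0.6582)·e^(0.0652·14/12) = 106.1018 × 1.079035 = 114.4876
Value (long) = (F − K)·e^(−rT) = (114.4876 − 115.81) × 0.926754 = -1.2255
Short position value = −(long value) = C$1.23

C$1.23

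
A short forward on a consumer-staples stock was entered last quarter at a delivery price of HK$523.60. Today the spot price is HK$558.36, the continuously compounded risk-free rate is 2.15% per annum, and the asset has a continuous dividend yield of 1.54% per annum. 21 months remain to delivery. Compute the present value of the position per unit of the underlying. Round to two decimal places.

-HK$39.25

Current fair forward for the remaining 21 months: F = S·e^((r − q)·T), (r − q) = 0.0215 − 0.0154 = 0.0061
F = 558.36 · e^(0.0061 × 21/12) = 558.36 × 1.010732 = 564.3523
Value of long forward = (F − K)·e^(−rT) = (564.3523 − 523.60) · e^(−0.0215·21/12)
= 40.7523 × 0.963074 = 39.25
Short position value = −(long value) = -HK$39.25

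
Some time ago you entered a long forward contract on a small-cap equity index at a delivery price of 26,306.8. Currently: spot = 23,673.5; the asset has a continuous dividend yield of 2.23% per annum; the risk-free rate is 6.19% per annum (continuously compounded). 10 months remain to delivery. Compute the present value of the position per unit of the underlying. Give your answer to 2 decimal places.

-1746.58

Current fair forward for the remaining 10 months: F = S·e^((r − q)·T), (r − q) = 0.0619 − 0.0223 = 0.0396
F = 23673.5 · e^(0.0396 × 10/12) = 23673.5 × 1.03355054 = 24467.7587
Value of long forward = (F − K)·e^(−rT) = (24467.7587 − 26306.8) · e^(−0.0619·10/12)
= -1839.0413 × 0.94972450 = -1746.58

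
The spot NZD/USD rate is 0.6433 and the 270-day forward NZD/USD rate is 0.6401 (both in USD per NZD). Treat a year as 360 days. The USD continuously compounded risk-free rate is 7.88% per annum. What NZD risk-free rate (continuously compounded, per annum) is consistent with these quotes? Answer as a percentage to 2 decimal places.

F = S·e^((r_USD − r_NZD)T) ⇒ r_NZD = r_USD − ln(F/S)/T
ln(0.6401/0.6433) = -0.004987; /(270/360) = -0.006649
r_NZD = 0.0788 + 0.006649 = 0.085449
r_NZD = 8.54%

8.54%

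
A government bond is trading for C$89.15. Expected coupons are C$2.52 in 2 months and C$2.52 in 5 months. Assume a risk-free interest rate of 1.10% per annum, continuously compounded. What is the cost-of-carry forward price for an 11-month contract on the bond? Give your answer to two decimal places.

PV(coupons) I = 2.52·e^(−0.0110·2/12) + 2.52·e^(−0.0110·5/12)
I = 2.5154 + 2.5085 = 5.0239
F = (S − I)·e^(rT) = (89.15 − 5.0239) · e^(0.0110·11/12)
= 84.1261 · e^0.010083 = 84.1261 × 1.010134 = C$84.98

C$84.98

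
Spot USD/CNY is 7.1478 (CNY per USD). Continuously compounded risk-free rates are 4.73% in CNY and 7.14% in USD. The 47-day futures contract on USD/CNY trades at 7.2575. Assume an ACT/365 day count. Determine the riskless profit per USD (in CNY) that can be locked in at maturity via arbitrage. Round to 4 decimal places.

0.1318 per USD (in CNY)

Fair futures: F* = S·e^(carry·T), with carry = (r_CNY − r_USD) = 0.0473 − 0.0714 = -0.0241
F* = 7.1478 · e^(-0.0241 × 47/365) = 7.1478 · e^-0.003103 = 7.1478 × 0.996902 = 7.1257
Market 7.2575 > fair 7.1257: forward overpriced → cash-and-carry (buy spot, short the forward).
At maturity, profit = |F_mkt − F*| = |7.2575 − 7.1257| = 0.1318 per USD (in CNY)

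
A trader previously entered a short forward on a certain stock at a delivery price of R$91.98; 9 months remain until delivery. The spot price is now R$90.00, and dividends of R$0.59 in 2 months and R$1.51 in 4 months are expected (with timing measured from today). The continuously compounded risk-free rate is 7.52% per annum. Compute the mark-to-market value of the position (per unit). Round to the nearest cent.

PV(remaining dividends) I = 0.59·e^(−0.0752·2/12) + 1.51·e^(−0.0752·4/12) = 2.0553
Current forward F = (S − I)·e^(rT) = (90.00 − 2.0553)·e^(0.0752·9/12) = 87.9447 × 1.058021 = 93.0473
Value (long) = (F − K)·e^(−rT) = (93.0473 − 91.98) × 0.945161 = 1.0088
Short position value = −(long value) = -R$1.01

-R$1.01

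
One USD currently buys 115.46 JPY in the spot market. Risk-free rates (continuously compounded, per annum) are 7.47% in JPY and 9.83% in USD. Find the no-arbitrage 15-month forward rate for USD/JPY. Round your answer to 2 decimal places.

112.10

F = S·e^((r_JPY − r_USD)T) = 115.46 · e^((0.0747 − 0.0983) × 15/12)
= 115.46 · e^-0.029500 = 115.46 × 0.970931
F = 112.10 JPY per USD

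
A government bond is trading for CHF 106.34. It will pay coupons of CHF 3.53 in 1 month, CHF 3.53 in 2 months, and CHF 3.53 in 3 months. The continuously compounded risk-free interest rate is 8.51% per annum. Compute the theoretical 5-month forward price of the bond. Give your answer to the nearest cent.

PV(coupons) I = 3.53·e^(−0.0851·1/12) + 3.53·e^(−0.0851·2/12) + 3.53·e^(−0.0851·3/12)
I = 3.5051 + 3.4803 + 3.4557 = 10.4411
F = (S − I)·e^(rT) = (106.34 − 10.4411) · e^(0.0851·5/12)
= 95.8989 · e^0.035458 = 95.8989 × 1.036094 = CHF 99.36

CHF 99.36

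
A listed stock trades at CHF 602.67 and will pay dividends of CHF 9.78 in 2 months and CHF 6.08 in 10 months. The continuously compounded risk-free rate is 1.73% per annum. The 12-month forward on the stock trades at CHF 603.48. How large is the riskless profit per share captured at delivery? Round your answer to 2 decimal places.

CHF 6.31 per share

PV(dividends) I = 9.78·e^(−0.0173·2/12) + 6.08·e^(−0.0173·10/12) = 15.7448
Fair forward F* = (S − I)·e^(rT) = (602.67 − 15.7448)·e^0.017300 = 586.9252 × 1.017451 = 597.1676
Market CHF 603.48 > fair 597.1676: forward overpriced → cash-and-carry (borrow at r, buy the stock and collect the dividends, short the forward).
Profit at T = |F_mkt − F*| = |603.48 − 597.1676| = CHF 6.31 per share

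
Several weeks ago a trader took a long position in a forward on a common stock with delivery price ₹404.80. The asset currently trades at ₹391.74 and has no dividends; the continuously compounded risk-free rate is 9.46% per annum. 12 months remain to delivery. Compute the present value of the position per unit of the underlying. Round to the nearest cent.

Current fair forward for the remaining 12 months: F = S·e^(r·T), r = 0.0946
F = 391.74 · e^(0.0946 × 12/12) = 391.74 × 1.099219 = 430.6081
Value of long forward = (F − K)·e^(−rT) = (430.6081 − 404.80) · e^(−0.0946·12/12)
= 25.8081 × 0.909737 = 23.48

₹23.48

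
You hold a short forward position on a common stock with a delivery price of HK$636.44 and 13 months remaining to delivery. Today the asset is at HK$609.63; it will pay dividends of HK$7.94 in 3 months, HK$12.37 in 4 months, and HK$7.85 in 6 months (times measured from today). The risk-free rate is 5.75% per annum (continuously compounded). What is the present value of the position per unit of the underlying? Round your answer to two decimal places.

PV(remaining dividends) I = 7.94·e^(−0.0575·3/12) + 12.37·e^(−0.0575·4/12) + 7.85·e^(−0.0575·6/12) = 27.5894
Current forward F = (S − I)·e^(rT) = (609.63 − 27.5894)·e^(0.0575·13/12) = 582.0406 × 1.064273 = 619.4501
Value (long) = (F − K)·e^(−rT) = (619.4501 − 636.44) × 0.939609 = -15.9639
Short position value = −(long value) = HK$15.96

HK$15.96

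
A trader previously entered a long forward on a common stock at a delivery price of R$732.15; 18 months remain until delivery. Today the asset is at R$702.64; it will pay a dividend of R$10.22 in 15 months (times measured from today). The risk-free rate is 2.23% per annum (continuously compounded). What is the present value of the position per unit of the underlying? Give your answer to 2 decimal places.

PV(remaining dividends) I = 10.22·e^(−0.0223·15/12) = 9.9391
Current forward F = (S − I)·e^(rT) = (702.64 − 9.9391)·e^(0.0223·18/12) = 692.7009 × 1.034016 = 716.2638
Value (long) = (F − K)·e^(−rT) = (716.2638 − 732.15) × 0.967103 = -15.3636
Value = -R$15.36

-R$15.36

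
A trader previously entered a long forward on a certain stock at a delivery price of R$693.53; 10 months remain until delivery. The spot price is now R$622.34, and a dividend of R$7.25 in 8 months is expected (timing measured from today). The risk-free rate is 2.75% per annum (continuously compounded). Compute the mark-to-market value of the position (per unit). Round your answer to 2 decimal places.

-R$62.60

PV(remaining dividends) I = 7.25·e^(−0.0275·8/12) = 7.1183
Current forward F = (S − I)·e^(rT) = (622.34 − 7.1183)·e^(0.0275·10/12) = 615.2217 × 1.023181 = 629.4832
Value (long) = (F − K)·e^(−rT) = (629.4832 − 693.53) × 0.977344 = -62.5958
Value = -R$62.60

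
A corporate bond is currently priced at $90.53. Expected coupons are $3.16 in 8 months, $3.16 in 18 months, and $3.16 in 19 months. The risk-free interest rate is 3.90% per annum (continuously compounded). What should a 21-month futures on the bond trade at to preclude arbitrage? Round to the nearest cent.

PV(coupons) I = 3.16·e^(−0.0390·8/12) + 3.16·e^(−0.0390·18/12) + 3.16·e^(−0.0390·19/12)
I = 3.0789 + 2.9804 + 2.9708 = 9.0301
F = (S − I)·e^(rT) = (90.53 − 9.0301) · e^(0.0390·21/12)
= 81.4999 · e^0.068250 = 81.4999 × 1.070633 = $87.26

$87.26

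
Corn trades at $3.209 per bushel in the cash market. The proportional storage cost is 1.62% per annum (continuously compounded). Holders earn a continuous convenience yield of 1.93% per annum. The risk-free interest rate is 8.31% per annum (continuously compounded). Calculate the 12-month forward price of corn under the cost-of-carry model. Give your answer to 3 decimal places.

Net carry = r + u − y = 0.0831 + 0.0162 − 0.0193 = 0.0800
F = S·e^((r+u−y)T) = 3.209 · e^(0.0800 × 12/12) = 3.209 · e^0.080000
= 3.209 × 1.083287 = $3.476 per bushel

$3.476 per bushel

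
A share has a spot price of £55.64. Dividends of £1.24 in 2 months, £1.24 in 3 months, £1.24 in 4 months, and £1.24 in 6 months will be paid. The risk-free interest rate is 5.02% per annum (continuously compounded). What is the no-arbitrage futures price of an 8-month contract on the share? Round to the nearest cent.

PV(dividends) I = 1.24·e^(−0.0502·2/12) + 1.24·e^(−0.0502·3/12) + 1.24·e^(−0.0502·4/12) + 1.24·e^(−0.0502·6/12)
I = 1.2297 + 1.2245 + 1.2194 + 1.2093 = 4.8829
F = (S − I)·e^(rT) = (55.64 − 4.8829) · e^(0.0502·8/12)
= 50.7571 · e^0.033467 = 50.7571 × 1.034033 = £52.48

£52.48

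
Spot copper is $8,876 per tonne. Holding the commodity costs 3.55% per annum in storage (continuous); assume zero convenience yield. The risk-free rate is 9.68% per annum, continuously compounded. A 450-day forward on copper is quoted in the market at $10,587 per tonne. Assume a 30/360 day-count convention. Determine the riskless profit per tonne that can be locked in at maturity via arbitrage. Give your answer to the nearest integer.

Fair forward: F* = S·e^(carry·T), with carry = (r + u) = 0.0968 + 0.0355 = 0.1323
F* = 8876 · e^(0.1323 × 450/360) = 8876 · e^0.165375 = 8876 × 1.179835 = $10472.2155
Market $10587 > fair $10472.2155: forward overpriced → cash-and-carry (buy spot, short the forward).
At maturity, profit = |F_mkt − F*| = |10587 − 10472.2155| = $115 per tonne

$115 per tonne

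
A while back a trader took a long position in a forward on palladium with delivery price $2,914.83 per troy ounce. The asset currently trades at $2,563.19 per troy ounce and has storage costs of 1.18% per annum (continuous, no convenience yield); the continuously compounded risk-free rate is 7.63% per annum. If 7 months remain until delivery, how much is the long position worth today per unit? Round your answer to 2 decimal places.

-$207.05 per troy ounce

Current fair forward for the remaining 7 months: F = S·e^((r + u)·T), (r + u) = 0.0763 + 0.0118 = 0.0881
F = 2563.19 · e^(0.0881 × 7/12) = 2563.19 × 1.05273513 = 2698.3602
Value of long forward = (F − K)·e^(−rT) = (2698.3602 − 2914.83) · e^(−0.0763·7/12)
= -216.4698 × 0.95646763 = -207.05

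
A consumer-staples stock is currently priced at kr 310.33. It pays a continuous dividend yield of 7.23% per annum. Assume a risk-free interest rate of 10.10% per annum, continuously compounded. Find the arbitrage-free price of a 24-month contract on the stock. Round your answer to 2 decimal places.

F = S·e^((r − q)T) = 310.33 · e^((0.1010 − 0.0723) × 24/12)
= 310.33 · e^0.057400 = 310.33 × 1.059079
F = kr 328.66

kr 328.66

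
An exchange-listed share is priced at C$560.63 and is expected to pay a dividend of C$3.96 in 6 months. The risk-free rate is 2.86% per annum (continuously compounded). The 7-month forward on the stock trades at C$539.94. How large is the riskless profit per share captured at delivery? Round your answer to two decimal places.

C$26.15 per share

PV(dividends) I = 3.96·e^(−0.0286·6/12) = 3.9038
Fair forward F* = (S − I)·e^(rT) = (560.63 − 3.9038)·e^0.016683 = 556.7262 × 1.016823 = 566.0920
Market C$539.94 < fair 566.0920: forward underpriced → reverse cash-and-carry (short the stock, invest proceeds at r, pay the dividends, go long the forward).
Profit at T = |F_mkt − F*| = |539.94 − 566.0920| = C$26.15 per share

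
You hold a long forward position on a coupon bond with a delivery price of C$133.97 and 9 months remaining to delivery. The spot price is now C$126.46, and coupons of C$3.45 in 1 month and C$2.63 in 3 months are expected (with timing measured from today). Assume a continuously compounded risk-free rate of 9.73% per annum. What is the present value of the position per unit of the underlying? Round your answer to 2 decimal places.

PV(remaining coupons) I = 3.45·e^(−0.0973·1/12) + 2.63·e^(−0.0973·3/12) = 5.9889
Current forward F = (S − I)·e^(rT) = (126.46 − 5.9889)·e^(0.0973·9/12) = 120.4711 × 1.075704 = 129.5912
Value (long) = (F − K)·e^(−rT) = (129.5912 − 133.97) × 0.929624 = -4.0706
Value = -C$4.07

-C$4.07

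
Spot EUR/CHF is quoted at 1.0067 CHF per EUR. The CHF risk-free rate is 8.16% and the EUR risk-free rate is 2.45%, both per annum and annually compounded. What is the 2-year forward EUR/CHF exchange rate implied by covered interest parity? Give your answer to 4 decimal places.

1.1220

By covered interest parity, F = S · (1+r_CHF)^T / (1+r_EUR)^T
= 1.0067 × 1.169859 / 1.049600 = 1.0067 × 1.114576
F = 1.1220 CHF per EUR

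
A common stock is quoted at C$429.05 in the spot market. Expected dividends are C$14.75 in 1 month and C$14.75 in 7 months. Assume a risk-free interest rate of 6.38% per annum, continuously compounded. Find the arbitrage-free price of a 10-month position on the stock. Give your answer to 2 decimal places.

C$422.02

PV(dividends) I = 14.75·e^(−0.0638·1/12) + 14.75·e^(−0.0638·7/12)
I = 14.6718 + 14.2111 = 28.8829
F = (S − I)·e^(rT) = (429.05 − 28.8829) · e^(0.0638·10/12)
= 400.1671 · e^0.053167 = 400.1671 × 1.054606 = C$422.02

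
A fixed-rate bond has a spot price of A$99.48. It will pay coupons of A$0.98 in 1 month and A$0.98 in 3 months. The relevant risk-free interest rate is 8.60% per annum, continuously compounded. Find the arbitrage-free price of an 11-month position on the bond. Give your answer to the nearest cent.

PV(coupons) I = 0.98·e^(−0.0860·1/12) + 0.98·e^(−0.0860·3/12)
I = 0.9730 + 0.9592 = 1.9322
F = (S − I)·e^(rT) = (99.48 − 1.9322) · e^(0.0860·11/12)
= 97.5478 · e^0.078833 = 97.5478 × 1.082024 = A$105.55

A$105.55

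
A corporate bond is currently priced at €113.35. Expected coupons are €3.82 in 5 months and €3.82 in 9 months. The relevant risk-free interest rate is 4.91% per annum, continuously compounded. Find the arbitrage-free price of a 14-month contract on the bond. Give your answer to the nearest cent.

€112.17

PV(coupons) I = 3.82·e^(−0.0491·5/12) + 3.82·e^(−0.0491·9/12)
I = 3.7426 + 3.6819 = 7.4245
F = (S − I)·e^(rT) = (113.35 − 7.4245) · e^(0.0491·14/12)
= 105.9255 · e^0.057283 = 105.9255 × 1.058955 = €112.17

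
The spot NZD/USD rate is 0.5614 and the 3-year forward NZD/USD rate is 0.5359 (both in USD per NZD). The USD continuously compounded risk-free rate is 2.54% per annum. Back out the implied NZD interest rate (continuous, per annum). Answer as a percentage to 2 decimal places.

4.09%

F = S·e^((r_USD − r_NZD)T) ⇒ r_NZD = r_USD − ln(F/S)/T
ln(0.5359/0.5614) = -0.046486; /(3) = -0.015495
r_NZD = 0.0254 + 0.015495 = 0.040895
r_NZD = 4.09%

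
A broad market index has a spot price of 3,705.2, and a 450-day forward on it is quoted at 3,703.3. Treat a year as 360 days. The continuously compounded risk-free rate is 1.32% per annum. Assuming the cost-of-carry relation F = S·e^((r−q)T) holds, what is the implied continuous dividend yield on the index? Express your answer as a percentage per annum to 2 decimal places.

1.36%

From F = S·e^((r−q)T): (r − q) = ln(F/S)/T
ln(3703.3/3705.2) = ln(0.999487) = -0.000513
(r − q) = -0.000513 / (450/360) = -0.000410
q = r − ln(F/S)/T = 0.0132 + 0.000410 = 0.013610
q = 1.36%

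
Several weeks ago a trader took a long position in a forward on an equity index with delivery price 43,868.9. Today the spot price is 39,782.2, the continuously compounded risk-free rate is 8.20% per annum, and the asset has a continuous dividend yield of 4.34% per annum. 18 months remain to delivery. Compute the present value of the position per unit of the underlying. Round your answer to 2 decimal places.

-1516.80

Current fair forward for the remaining 18 months: F = S·e^((r − q)·T), (r − q) = 0.0820 − 0.0434 = 0.0386
F = 39782.2 · e^(0.0386 × 18/12) = 39782.2 × 1.05960903 = 42153.5784
Value of long forward = (F − K)·e^(−rT) = (42153.5784 − 43868.9) · e^(−0.0820·18/12)
= -1715.3216 × 0.88426366 = -1516.80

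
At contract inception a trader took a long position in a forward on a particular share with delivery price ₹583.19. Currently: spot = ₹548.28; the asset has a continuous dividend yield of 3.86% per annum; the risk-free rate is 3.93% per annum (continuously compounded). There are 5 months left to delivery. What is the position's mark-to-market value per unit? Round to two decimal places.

-₹34.19

Current fair forward for the remaining 5 months: F = S·e^((r − q)·T), (r − q) = 0.0393 − 0.0386 = 0.0007
F = 548.28 · e^(0.0007 × 5/12) = 548.28 × 1.000292 = 548.4401
Value of long forward = (F − K)·e^(−rT) = (548.4401 − 583.19) · e^(−0.0393·5/12)
= -34.7499 × 0.983758 = -34.19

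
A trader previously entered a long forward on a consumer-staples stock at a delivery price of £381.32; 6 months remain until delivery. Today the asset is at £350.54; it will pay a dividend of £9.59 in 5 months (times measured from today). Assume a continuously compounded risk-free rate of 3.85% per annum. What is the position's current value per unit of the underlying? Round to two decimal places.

-£32.95

PV(remaining dividends) I = 9.59·e^(−0.0385·5/12) = 9.4374
Current forward F = (S − I)·e^(rT) = (350.54 − 9.4374)·e^(0.0385·6/12) = 341.1026 × 1.019436 = 347.7323
Value (long) = (F − K)·e^(−rT) = (347.7323 − 381.32) × 0.980934 = -32.9473
Value = -£32.95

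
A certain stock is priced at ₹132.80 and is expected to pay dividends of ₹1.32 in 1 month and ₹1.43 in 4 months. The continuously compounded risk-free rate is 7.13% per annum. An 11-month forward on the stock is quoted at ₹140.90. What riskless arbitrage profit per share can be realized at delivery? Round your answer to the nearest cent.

₹2.02 per share

PV(dividends) I = 1.32·e^(−0.0713·1/12) + 1.43·e^(−0.0713·4/12) = 2.7086
Fair forward F* = (S − I)·e^(rT) = (132.80 − 2.7086)·e^0.065358 = 130.0914 × 1.067541 = 138.8779
Market ₹140.90 > fair 138.8779: forward overpriced → cash-and-carry (borrow at r, buy the stock and collect the dividends, short the forward).
Profit at T = |F_mkt − F*| = |140.90 − 138.8779| = ₹2.02 per share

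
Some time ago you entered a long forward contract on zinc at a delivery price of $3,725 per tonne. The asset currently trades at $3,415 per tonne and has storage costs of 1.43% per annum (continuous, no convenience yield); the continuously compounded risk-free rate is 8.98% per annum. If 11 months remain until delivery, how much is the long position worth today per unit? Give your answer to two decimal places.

Current fair forward for the remaining 11 months: F = S·e^((r + u)·T), (r + u) = 0.0898 + 0.0143 = 0.1041
F = 3415 · e^(0.1041 × 11/12) = 3415 × 1.10012631 = 3756.9313
Value of long forward = (F − K)·e^(−rT) = (3756.9313 − 3725) · e^(−0.0898·11/12)
= 31.9313 × 0.92098027 = 29.41

$29.41 per tonne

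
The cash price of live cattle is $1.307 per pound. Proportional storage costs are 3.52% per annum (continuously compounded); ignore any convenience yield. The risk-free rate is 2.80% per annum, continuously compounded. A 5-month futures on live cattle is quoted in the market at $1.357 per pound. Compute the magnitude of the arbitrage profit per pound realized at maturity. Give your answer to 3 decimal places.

$0.015 per pound

Fair futures: F* = S·e^(carry·T), with carry = (r + u) = 0.0280 + 0.0352 = 0.0632
F* = 1.307 · e^(0.0632 × 5/12) = 1.307 · e^0.026333 = 1.307 × 1.026683 = $1.3419
Market $1.357 > fair $1.3419: forward overpriced → cash-and-carry (buy spot, short the forward).
At maturity, profit = |F_mkt − F*| = |1.357 − 1.3419| = $0.015 per pound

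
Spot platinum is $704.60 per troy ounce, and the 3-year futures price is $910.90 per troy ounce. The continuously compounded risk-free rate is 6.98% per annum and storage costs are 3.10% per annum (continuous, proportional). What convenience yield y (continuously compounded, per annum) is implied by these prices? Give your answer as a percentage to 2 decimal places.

1.52%

F = S·e^((r+u−y)T) ⇒ (r+u−y) = ln(F/S)/T
ln(910.90/704.60) = 0.256803; /T ⇒ 0.085601
y = r + u − ln(F/S)/T = 0.0698 + 0.0310 − 0.085601 = 0.015199
y = 1.52%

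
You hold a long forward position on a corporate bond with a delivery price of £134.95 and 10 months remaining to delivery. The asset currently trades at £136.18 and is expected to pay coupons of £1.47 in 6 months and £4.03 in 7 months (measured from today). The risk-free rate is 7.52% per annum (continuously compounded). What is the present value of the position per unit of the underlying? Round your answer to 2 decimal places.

£4.15

PV(remaining coupons) I = 1.47·e^(−0.0752·6/12) + 4.03·e^(−0.0752·7/12) = 5.2728
Current forward F = (S − I)·e^(rT) = (136.18 − 5.2728)·e^(0.0752·10/12) = 130.9072 × 1.064672 = 139.3732
Value (long) = (F − K)·e^(−rT) = (139.3732 − 134.95) × 0.939257 = 4.1545
Value = £4.15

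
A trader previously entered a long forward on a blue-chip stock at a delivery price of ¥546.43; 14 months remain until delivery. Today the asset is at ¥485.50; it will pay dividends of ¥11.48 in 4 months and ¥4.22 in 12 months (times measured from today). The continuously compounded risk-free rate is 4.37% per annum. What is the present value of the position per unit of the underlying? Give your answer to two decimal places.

PV(remaining dividends) I = 11.48·e^(−0.0437·4/12) + 4.22·e^(−0.0437·12/12) = 15.3535
Current forward F = (S − I)·e^(rT) = (485.50 − 15.3535)·e^(0.0437·14/12) = 470.1465 × 1.052305 = 494.7375
Value (long) = (F − K)·e^(−rT) = (494.7375 − 546.43) × 0.950295 = -49.1231
Value = -¥49.12

-¥49.12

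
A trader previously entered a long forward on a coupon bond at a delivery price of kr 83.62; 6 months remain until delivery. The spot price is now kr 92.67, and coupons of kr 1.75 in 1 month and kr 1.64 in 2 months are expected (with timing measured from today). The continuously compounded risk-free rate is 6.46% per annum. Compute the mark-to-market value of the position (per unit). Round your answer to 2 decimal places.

kr 8.34

PV(remaining coupons) I = 1.75·e^(−0.0646·1/12) + 1.64·e^(−0.0646·2/12) = 3.3630
Current forward F = (S − I)·e^(rT) = (92.67 − 3.3630)·e^(0.0646·6/12) = 89.3070 × 1.032827 = 92.2387
Value (long) = (F − K)·e^(−rT) = (92.2387 − 83.62) × 0.968216 = 8.3448
Value = kr 8.34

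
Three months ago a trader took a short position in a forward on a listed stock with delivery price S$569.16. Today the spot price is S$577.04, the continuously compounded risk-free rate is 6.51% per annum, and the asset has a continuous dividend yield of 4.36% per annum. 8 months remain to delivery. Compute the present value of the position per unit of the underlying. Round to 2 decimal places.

-S$15.52

Current fair forward for the remaining 8 months: F = S·e^((r − q)·T), (r − q) = 0.0651 − 0.0436 = 0.0215
F = 577.04 · e^(0.0215 × 8/12) = 577.04 × 1.014437 = 585.3707
Value of long forward = (F − K)·e^(−rT) = (585.3707 − 569.16) · e^(−0.0651·8/12)
= 16.2107 × 0.957528 = 15.52
Short position value = −(long value) = -S$15.52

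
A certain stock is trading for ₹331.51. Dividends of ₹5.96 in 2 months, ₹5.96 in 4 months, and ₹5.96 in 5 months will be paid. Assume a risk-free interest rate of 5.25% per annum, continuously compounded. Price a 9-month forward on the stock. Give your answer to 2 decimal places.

₹326.52

PV(dividends) I = 5.96·e^(−0.0525·2/12) + 5.96·e^(−0.0525·4/12) + 5.96·e^(−0.0525·5/12)
I = 5.9081 + 5.8566 + 5.8310 = 17.5957
F = (S − I)·e^(rT) = (331.51 − 17.5957) · e^(0.0525·9/12)
= 313.9143 · e^0.039375 = 313.9143 × 1.040160 = ₹326.52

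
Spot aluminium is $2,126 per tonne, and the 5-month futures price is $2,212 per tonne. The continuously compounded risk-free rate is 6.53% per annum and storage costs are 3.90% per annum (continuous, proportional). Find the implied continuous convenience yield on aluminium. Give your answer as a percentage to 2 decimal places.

0.91%

F = S·e^((r+u−y)T) ⇒ (r+u−y) = ln(F/S)/T
ln(2212/2126) = 0.039655; /T ⇒ 0.095172
y = r + u − ln(F/S)/T = 0.0653 + 0.0390 − 0.095172 = 0.009128
y = 0.91%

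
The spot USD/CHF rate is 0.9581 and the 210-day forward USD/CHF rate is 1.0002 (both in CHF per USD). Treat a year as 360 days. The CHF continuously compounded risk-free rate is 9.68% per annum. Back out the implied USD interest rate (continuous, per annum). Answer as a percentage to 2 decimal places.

F = S·e^((r_CHF − r_USD)T) ⇒ r_USD = r_CHF − ln(F/S)/T
ln(1.0002/0.9581) = 0.043003; /(210/360) = 0.073719
r_USD = 0.0968 − 0.073719 = 0.023081
r_USD = 2.31%

2.31%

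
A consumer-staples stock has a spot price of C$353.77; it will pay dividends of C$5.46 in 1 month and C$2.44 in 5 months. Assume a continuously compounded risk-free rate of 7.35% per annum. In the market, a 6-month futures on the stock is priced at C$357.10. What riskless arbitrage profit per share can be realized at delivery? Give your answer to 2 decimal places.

C$1.83 per share

PV(dividends) I = 5.46·e^(−0.0735·1/12) + 2.44·e^(−0.0735·5/12) = 7.7931
Fair futures F* = (S − I)·e^(rT) = (353.77 − 7.7931)·e^0.036750 = 345.9769 × 1.037434 = 358.9282
Market C$357.10 < fair 358.9282: forward underpriced → reverse cash-and-carry (short the stock, invest proceeds at r, pay the dividends, go long the forward).
Profit at T = |F_mkt − F*| = |357.10 − 358.9282| = C$1.83 per share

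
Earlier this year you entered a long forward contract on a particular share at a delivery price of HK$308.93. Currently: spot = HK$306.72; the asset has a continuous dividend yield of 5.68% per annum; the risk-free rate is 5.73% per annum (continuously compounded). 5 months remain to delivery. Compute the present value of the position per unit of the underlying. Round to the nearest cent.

Current fair forward for the remaining 5 months: F = S·e^((r − q)·T), (r − q) = 0.0573 − 0.0568 = 0.0005
F = 306.72 · e^(0.0005 × 5/12) = 306.72 × 1.000208 = 306.7838
Value of long forward = (F − K)·e^(−rT) = (306.7838 − 308.93) · e^(−0.0573·5/12)
= -2.1462 × 0.976408 = -2.10

-HK$2.10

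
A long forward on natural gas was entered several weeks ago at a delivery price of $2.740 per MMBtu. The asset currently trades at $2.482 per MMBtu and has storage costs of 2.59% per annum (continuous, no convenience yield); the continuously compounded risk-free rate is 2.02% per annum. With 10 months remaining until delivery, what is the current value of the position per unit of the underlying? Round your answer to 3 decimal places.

Current fair forward for the remaining 10 months: F = S·e^((r + u)·T), (r + u) = 0.0202 + 0.0259 = 0.0461
F = 2.482 · e^(0.0461 × 10/12) = 2.482 × 1.039164 = 2.5792
Value of long forward = (F − K)·e^(−rT) = (2.5792 − 2.740) · e^(−0.0202·10/12)
= -0.1608 × 0.983308 = -0.158

-$0.158 per MMBtu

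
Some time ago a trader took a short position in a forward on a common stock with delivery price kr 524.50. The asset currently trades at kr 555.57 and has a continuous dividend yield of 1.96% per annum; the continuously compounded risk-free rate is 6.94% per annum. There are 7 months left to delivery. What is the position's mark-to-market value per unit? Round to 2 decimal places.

-kr 45.56

Current fair forward for the remaining 7 months: F = S·e^((r − q)·T), (r − q) = 0.0694 − 0.0196 = 0.0498
F = 555.57 · e^(0.0498 × 7/12) = 555.57 × 1.029476 = 571.9460
Value of long forward = (F − K)·e^(−rT) = (571.9460 − 524.50) · e^(−0.0694·7/12)
= 47.4460 × 0.960325 = 45.56
Short position value = −(long value) = -kr 45.56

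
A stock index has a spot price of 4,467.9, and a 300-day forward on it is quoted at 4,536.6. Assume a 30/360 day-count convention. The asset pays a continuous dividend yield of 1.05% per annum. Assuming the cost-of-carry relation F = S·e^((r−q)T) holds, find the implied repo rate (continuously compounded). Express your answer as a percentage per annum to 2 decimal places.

From F = S·e^((r−q)T): (r − q) = ln(F/S)/T
ln(4536.6/4467.9) = ln(1.015376) = 0.015259
(r − q) = 0.015259 / (300/360) = 0.018311
r = ln(F/S)/T + q = 0.018311 + 0.0105 = 0.028811
r = 2.88%

2.88%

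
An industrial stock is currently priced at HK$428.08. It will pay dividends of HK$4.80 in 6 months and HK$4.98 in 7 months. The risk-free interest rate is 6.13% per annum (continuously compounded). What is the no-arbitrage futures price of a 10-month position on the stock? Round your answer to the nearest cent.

HK$440.56

PV(dividends) I = 4.80·e^(−0.0613·6/12) + 4.98·e^(−0.0613·7/12)
I = 4.6551 + 4.8051 = 9.4602
F = (S − I)·e^(rT) = (428.08 − 9.4602) · e^(0.0613·10/12)
= 418.6198 · e^0.051083 = 418.6198 × 1.052410 = HK$440.56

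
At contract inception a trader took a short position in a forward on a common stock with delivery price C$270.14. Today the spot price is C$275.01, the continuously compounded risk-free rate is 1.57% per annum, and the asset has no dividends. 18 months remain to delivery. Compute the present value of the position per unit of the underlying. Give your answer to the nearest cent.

Current fair forward for the remaining 18 months: F = S·e^(r·T), r = 0.0157
F = 275.01 · e^(0.0157 × 18/12) = 275.01 × 1.023829 = 281.5632
Value of long forward = (F − K)·e^(−rT) = (281.5632 − 270.14) · e^(−0.0157·18/12)
= 11.4232 × 0.976725 = 11.16
Short position value = −(long value) = -C$11.16

-C$11.16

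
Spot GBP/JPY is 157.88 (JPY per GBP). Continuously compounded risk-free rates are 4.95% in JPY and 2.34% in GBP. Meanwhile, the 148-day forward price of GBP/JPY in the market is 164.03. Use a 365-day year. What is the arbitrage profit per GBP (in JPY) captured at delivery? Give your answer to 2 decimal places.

Fair forward: F* = S·e^(carry·T), with carry = (r_JPY − r_GBP) = 0.0495 − 0.0234 = 0.0261
F* = 157.88 · e^(0.0261 × 148/365) = 157.88 · e^0.010583 = 157.88 × 1.010639 = 159.5597
Market 164.03 > fair 159.5597: forward overpriced → cash-and-carry (buy spot, short the forward).
At maturity, profit = |F_mkt − F*| = |164.03 − 159.5597| = 4.47 per GBP (in JPY)

4.47 per GBP (in JPY)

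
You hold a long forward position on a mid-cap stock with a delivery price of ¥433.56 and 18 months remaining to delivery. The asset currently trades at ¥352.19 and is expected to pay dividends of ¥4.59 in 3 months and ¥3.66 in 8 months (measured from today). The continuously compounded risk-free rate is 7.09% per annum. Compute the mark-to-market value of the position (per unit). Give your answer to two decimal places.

-¥45.63

PV(remaining dividends) I = 4.59·e^(−0.0709·3/12) + 3.66·e^(−0.0709·8/12) = 8.0004
Current forward F = (S − I)·e^(rT) = (352.19 − 8.0004)·e^(0.0709·18/12) = 344.1896 × 1.112211 = 382.8115
Value (long) = (F − K)·e^(−rT) = (382.8115 − 433.56) × 0.899110 = -45.6285
Value = -¥45.63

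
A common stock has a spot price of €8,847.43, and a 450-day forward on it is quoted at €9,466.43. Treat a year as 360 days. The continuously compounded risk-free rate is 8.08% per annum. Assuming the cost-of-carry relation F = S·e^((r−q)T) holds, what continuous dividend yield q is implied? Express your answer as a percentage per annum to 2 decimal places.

From F = S·e^((r−q)T): (r − q) = ln(F/S)/T
ln(9466.43/8847.43) = ln(1.069964) = 0.067625
(r − q) = 0.067625 / (450/360) = 0.054100
q = r − ln(F/S)/T = 0.0808 − 0.054100 = 0.026700
q = 2.67%

2.67%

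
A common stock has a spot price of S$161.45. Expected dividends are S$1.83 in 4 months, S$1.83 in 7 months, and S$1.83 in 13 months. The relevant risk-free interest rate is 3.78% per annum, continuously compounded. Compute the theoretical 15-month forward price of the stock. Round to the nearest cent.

S$163.65

PV(dividends) I = 1.83·e^(−0.0378·4/12) + 1.83·e^(−0.0378·7/12) + 1.83·e^(−0.0378·13/12)
I = 1.8071 + 1.7901 + 1.7566 = 5.3538
F = (S − I)·e^(rT) = (161.45 − 5.3538) · e^(0.0378·15/12)
= 156.0962 · e^0.047250 = 156.0962 × 1.048384 = S$163.65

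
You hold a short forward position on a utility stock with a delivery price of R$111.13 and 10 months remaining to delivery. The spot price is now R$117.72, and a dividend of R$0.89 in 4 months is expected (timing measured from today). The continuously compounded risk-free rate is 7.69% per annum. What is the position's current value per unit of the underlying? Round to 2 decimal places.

PV(remaining dividends) I = 0.89·e^(−0.0769·4/12) = 0.8675
Current forward F = (S − I)·e^(rT) = (117.72 − 0.8675)·e^(0.0769·10/12) = 116.8525 × 1.066181 = 124.5859
Value (long) = (F − K)·e^(−rT) = (124.5859 − 111.13) × 0.937927 = 12.6207
Short position value = −(long value) = -R$12.62

-R$12.62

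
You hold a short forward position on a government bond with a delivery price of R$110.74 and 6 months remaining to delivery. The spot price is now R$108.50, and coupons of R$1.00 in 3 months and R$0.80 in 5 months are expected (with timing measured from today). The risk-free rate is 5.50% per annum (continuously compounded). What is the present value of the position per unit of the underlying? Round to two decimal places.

PV(remaining coupons) I = 1.00·e^(−0.0550·3/12) + 0.80·e^(−0.0550·5/12) = 1.7682
Current forward F = (S − I)·e^(rT) = (108.50 − 1.7682)·e^(0.0550·6/12) = 106.7318 × 1.027882 = 109.7077
Value (long) = (F − K)·e^(−rT) = (109.7077 − 110.74) × 0.972875 = -1.0043
Short position value = −(long value) = R$1.00

R$1.00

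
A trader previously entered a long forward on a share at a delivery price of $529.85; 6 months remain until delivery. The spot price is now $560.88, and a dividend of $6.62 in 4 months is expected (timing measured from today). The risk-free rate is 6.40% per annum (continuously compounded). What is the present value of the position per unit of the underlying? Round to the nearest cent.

PV(remaining dividends) I = 6.62·e^(−0.0640·4/12) = 6.4803
Current forward F = (S − I)·e^(rT) = (560.88 − 6.4803)·e^(0.0640·6/12) = 554.3997 × 1.032518 = 572.4277
Value (long) = (F − K)·e^(−rT) = (572.4277 − 529.85) × 0.968507 = 41.2368
Value = $41.24

$41.24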